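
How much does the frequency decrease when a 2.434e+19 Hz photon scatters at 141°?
6.311e+18 Hz (decrease)

Convert frequency to wavelength (c = 299792458 m/s):
λ₀ = c/f₀ = 299792458/2.434e+19 = 1.2316864e-11 m = 12.3169 pm

Calculate Compton shift:
Δλ = λ_C(1 - cos(141°)) = 4.3119 pm

Final wavelength:
λ' = λ₀ + Δλ = 12.3169 + 4.3119 = 16.6288 pm

Final frequency:
f' = c/λ' = 299792458/1.6628771e-11 = 1.8028540e+19 Hz

Frequency shift (decrease):
Δf = f₀ - f' = 2.434e+19 - 1.8028540e+19 = 6.311e+18 Hz

(Intermediate values are shown rounded; full precision is carried through to the final answer.)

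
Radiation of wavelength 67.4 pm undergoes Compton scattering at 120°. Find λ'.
71.0395 pm

Using the Compton formula: λ' = λ + λ_C(1 − cos θ)

For θ = 120°, cos θ = -1/2 (exact) = -0.5000, so:
1 − cos 120° = 1 − (-1/2) = 1.5000

Δλ = λ_C × 1.5000 = 2.4263 × 1.5000 = 3.6395 pm

λ' = 67.4 + 3.6395 = 71.0395 pm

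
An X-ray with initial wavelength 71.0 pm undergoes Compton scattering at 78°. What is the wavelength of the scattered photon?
72.9219 pm

Using the Compton scattering formula:
λ' = λ + Δλ = λ + λ_C(1 - cos θ)

Given:
- Initial wavelength λ = 71.0 pm
- Scattering angle θ = 78°
- Compton wavelength λ_C ≈ 2.4263 pm

Calculate the shift:
Δλ = 2.4263 × (1 - cos(78°))
Δλ = 2.4263 × 0.7921
Δλ = 1.9219 pm

Final wavelength:
λ' = 71.0 + 1.9219 = 72.9219 pm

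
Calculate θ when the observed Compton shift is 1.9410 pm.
78.46°

From the Compton formula Δλ = λ_C(1 - cos θ), we can solve for θ:

cos θ = 1 - Δλ/λ_C

Given:
- Δλ = 1.9410 pm
- λ_C = h/(m_e·c) ≈ 2.42631024 pm

cos θ = 1 - 1.9410/2.42631024
cos θ = 1 - 0.799980
cos θ = 0.200020

θ = arccos(0.200020)
θ = 78.46°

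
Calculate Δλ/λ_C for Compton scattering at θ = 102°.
1.2079 λ_C

The Compton shift formula is:
Δλ = λ_C(1 - cos θ)

Dividing both sides by λ_C:
Δλ/λ_C = 1 - cos θ

For θ = 102°:
Δλ/λ_C = 1 - cos(102°)
Δλ/λ_C = 1 - -0.2079
Δλ/λ_C = 1.2079

This means the shift is 1.2079 × λ_C = 2.9308 pm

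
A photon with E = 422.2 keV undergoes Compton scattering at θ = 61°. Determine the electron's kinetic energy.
126.0571 keV

By energy conservation: K_e = E_initial - E_final

First find the scattered photon energy:
Initial wavelength: λ = hc/E = 2.9366 pm
Compton shift: Δλ = λ_C(1 - cos(61°)) = 1.2500 pm
Final wavelength: λ' = 2.9366 + 1.2500 = 4.1866 pm
Final photon energy: E' = hc/λ' = 296.1429 keV

Electron kinetic energy:
K_e = E - E' = 422.2000 - 296.1429 = 126.0571 keV

(Intermediate values are shown rounded; full precision is carried through to the final answer.)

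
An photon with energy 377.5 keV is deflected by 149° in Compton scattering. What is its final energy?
159.1497 keV

First convert energy to wavelength:
λ = hc/E, with hc ≈ 1239.842 keV·pm (i.e. 1239.842 eV·nm)

For E = 377.5 keV = 377500 eV:
λ = 1239.842 keV·pm / 377.5 keV
λ = 3.2843 pm

Calculate the Compton shift:
Δλ = λ_C(1 - cos(149°)) = 2.4263 × 1.8572
Δλ = 4.5061 pm

Final wavelength:
λ' = 3.2843 + 4.5061 = 7.7904 pm

Final energy:
E' = hc/λ' = 1239.842 / 7.7904 = 159.1497 keV

(Intermediate values are shown rounded; full precision is carried through to the final answer.)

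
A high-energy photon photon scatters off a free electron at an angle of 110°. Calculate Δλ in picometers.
3.2562 pm

Using the Compton scattering formula:
Δλ = λ_C(1 - cos θ)

where λ_C = h/(m_e·c) ≈ 2.4263 pm is the Compton wavelength of an electron.

For θ = 110°:
cos(110°) = -0.3420
1 - cos(110°) = 1.3420

Δλ = 2.4263 × 1.3420
Δλ = 3.2562 pm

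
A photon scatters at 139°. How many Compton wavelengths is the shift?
1.7547 λ_C

The Compton shift formula is:
Δλ = λ_C(1 - cos θ)

Dividing both sides by λ_C:
Δλ/λ_C = 1 - cos θ

For θ = 139°:
Δλ/λ_C = 1 - cos(139°)
Δλ/λ_C = 1 - -0.7547
Δλ/λ_C = 1.7547

This means the shift is 1.7547 × λ_C = 4.2575 pm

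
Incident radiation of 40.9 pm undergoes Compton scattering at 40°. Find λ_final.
41.4676 pm

Using the Compton scattering formula:
λ' = λ + Δλ = λ + λ_C(1 - cos θ)

Given:
- Initial wavelength λ = 40.9 pm
- Scattering angle θ = 40°
- Compton wavelength λ_C ≈ 2.4263 pm

Calculate the shift:
Δλ = 2.4263 × (1 - cos(40°))
Δλ = 2.4263 × 0.2340
Δλ = 0.5676 pm

Final wavelength:
λ' = 40.9 + 0.5676 = 41.4676 pm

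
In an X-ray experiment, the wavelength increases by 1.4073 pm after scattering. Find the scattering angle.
65.17°

From the Compton formula Δλ = λ_C(1 - cos θ), we can solve for θ:

cos θ = 1 - Δλ/λ_C

Given:
- Δλ = 1.4073 pm
- λ_C = h/(m_e·c) ≈ 2.42631024 pm

cos θ = 1 - 1.4073/2.42631024
cos θ = 1 - 0.580017
cos θ = 0.419983

θ = arccos(0.419983)
θ = 65.17°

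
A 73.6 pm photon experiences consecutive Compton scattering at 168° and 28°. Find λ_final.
78.6836 pm

Apply Compton shift twice:

First scattering at θ₁ = 168°:
Δλ₁ = λ_C(1 - cos(168°))
Δλ₁ = 2.4263 × 1.9781
Δλ₁ = 4.7996 pm

After first scattering:
λ₁ = 73.6 + 4.7996 = 78.3996 pm

Second scattering at θ₂ = 28°:
Δλ₂ = λ_C(1 - cos(28°))
Δλ₂ = 2.4263 × 0.1171
Δλ₂ = 0.2840 pm

Final wavelength:
λ₂ = 78.3996 + 0.2840 = 78.6836 pm

Total shift: Δλ_total = 4.7996 + 0.2840 = 5.0836 pm

(Intermediate values are shown rounded; full precision is carried through to the final answer.)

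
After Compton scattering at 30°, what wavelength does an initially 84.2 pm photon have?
84.5251 pm

Using the Compton formula: λ' = λ + λ_C(1 − cos θ)

For θ = 30°, cos θ = √3/2 (exact) ≈ 0.8660, so:
1 − cos 30° = 1 − (√3/2) ≈ 0.1340

Δλ = λ_C × 0.1340 = 2.4263 × 0.1340 = 0.3251 pm

λ' = 84.2 + 0.3251 = 84.5251 pm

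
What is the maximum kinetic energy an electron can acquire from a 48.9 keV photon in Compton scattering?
7.8555 keV

Maximum energy transfer occurs at θ = 180° (backscattering).

Initial photon: E₀ = 48.9 keV → λ₀ = 25.3546 pm

Maximum Compton shift (at 180°):
Δλ_max = 2λ_C = 2 × 2.4263 = 4.8526 pm

Final wavelength:
λ' = 25.3546 + 4.8526 = 30.2073 pm

Minimum photon energy (maximum energy to electron):
E'_min = hc/λ' = 41.0445 keV

Maximum electron kinetic energy:
K_max = E₀ - E'_min = 48.9000 - 41.0445 = 7.8555 keV

(Intermediate values are shown rounded; full precision is carried through to the final answer.)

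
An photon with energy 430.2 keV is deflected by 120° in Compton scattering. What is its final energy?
190.1167 keV

First convert energy to wavelength:
λ = hc/E, with hc ≈ 1239.842 keV·pm (i.e. 1239.842 eV·nm)

For E = 430.2 keV = 430200 eV:
λ = 1239.842 keV·pm / 430.2 keV
λ = 2.8820 pm

Calculate the Compton shift:
Δλ = λ_C(1 - cos(120°)) = 2.4263 × 1.5000
Δλ = 3.6395 pm

Final wavelength:
λ' = 2.8820 + 3.6395 = 6.5215 pm

Final energy:
E' = hc/λ' = 1239.842 / 6.5215 = 190.1167 keV

(Intermediate values are shown rounded; full precision is carried through to the final answer.)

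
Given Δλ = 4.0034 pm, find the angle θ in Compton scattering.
130.54°

From the Compton formula Δλ = λ_C(1 - cos θ), we can solve for θ:

cos θ = 1 - Δλ/λ_C

Given:
- Δλ = 4.0034 pm
- λ_C = h/(m_e·c) ≈ 2.42631024 pm

cos θ = 1 - 4.0034/2.42631024
cos θ = 1 - 1.649995
cos θ = -0.649995

θ = arccos(-0.649995)
θ = 130.54°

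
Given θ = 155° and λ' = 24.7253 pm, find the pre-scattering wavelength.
20.1000 pm

From λ' = λ + Δλ, we have λ = λ' - Δλ

First calculate the Compton shift:
Δλ = λ_C(1 - cos θ)
Δλ = 2.4263 × (1 - cos(155°))
Δλ = 2.4263 × 1.9063
Δλ = 4.6253 pm

Initial wavelength:
λ = λ' - Δλ
λ = 24.7253 - 4.6253
λ = 20.1000 pm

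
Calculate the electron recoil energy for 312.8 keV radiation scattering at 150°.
166.7859 keV

By energy conservation: K_e = E_initial - E_final

First find the scattered photon energy:
Initial wavelength: λ = hc/E = 3.9637 pm
Compton shift: Δλ = λ_C(1 - cos(150°)) = 4.5276 pm
Final wavelength: λ' = 3.9637 + 4.5276 = 8.4912 pm
Final photon energy: E' = hc/λ' = 146.0141 keV

Electron kinetic energy:
K_e = E - E' = 312.8000 - 146.0141 = 166.7859 keV

(Intermediate values are shown rounded; full precision is carried through to the final answer.)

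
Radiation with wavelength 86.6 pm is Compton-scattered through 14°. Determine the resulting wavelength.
86.6721 pm

Using the Compton scattering formula:
λ' = λ + Δλ = λ + λ_C(1 - cos θ)

Given:
- Initial wavelength λ = 86.6 pm
- Scattering angle θ = 14°
- Compton wavelength λ_C ≈ 2.4263 pm

Calculate the shift:
Δλ = 2.4263 × (1 - cos(14°))
Δλ = 2.4263 × 0.0297
Δλ = 0.0721 pm

Final wavelength:
λ' = 86.6 + 0.0721 = 86.6721 pm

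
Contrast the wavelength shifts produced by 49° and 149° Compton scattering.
149° produces the larger shift by a factor of 5.400

Calculate both shifts using Δλ = λ_C(1 - cos θ):

For θ₁ = 49°:
Δλ₁ = 2.4263 × (1 - cos(49°))
Δλ₁ = 2.4263 × 0.3439
Δλ₁ = 0.8345 pm

For θ₂ = 149°:
Δλ₂ = 2.4263 × (1 - cos(149°))
Δλ₂ = 2.4263 × 1.8572
Δλ₂ = 4.5061 pm

The 149° angle produces the larger shift.
Ratio: 4.5061/0.8345 = 5.400

(Intermediate values are shown rounded; full precision is carried through to the final answer.)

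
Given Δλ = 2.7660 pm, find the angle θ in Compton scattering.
98.05°

From the Compton formula Δλ = λ_C(1 - cos θ), we can solve for θ:

cos θ = 1 - Δλ/λ_C

Given:
- Δλ = 2.7660 pm
- λ_C = h/(m_e·c) ≈ 2.42631024 pm

cos θ = 1 - 2.7660/2.42631024
cos θ = 1 - 1.140003
cos θ = -0.140003

θ = arccos(-0.140003)
θ = 98.05°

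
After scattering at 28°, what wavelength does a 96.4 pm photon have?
96.6840 pm

Using the Compton scattering formula:
λ' = λ + Δλ = λ + λ_C(1 - cos θ)

Given:
- Initial wavelength λ = 96.4 pm
- Scattering angle θ = 28°
- Compton wavelength λ_C ≈ 2.4263 pm

Calculate the shift:
Δλ = 2.4263 × (1 - cos(28°))
Δλ = 2.4263 × 0.1171
Δλ = 0.2840 pm

Final wavelength:
λ' = 96.4 + 0.2840 = 96.6840 pm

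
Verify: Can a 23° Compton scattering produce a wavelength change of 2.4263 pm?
No, inconsistent

Calculate the expected shift for θ = 23°:

Δλ_expected = λ_C(1 - cos(23°))
Δλ_expected = 2.4263 × (1 - cos(23°))
Δλ_expected = 2.4263 × 0.0795
Δλ_expected = 0.1929 pm

Given shift: 2.4263 pm
Expected shift: 0.1929 pm
Difference: 2.2334 pm

The values do not match. The given shift corresponds to θ ≈ 90.0°, not 23°.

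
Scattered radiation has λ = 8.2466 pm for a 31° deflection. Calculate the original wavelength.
7.9000 pm

From λ' = λ + Δλ, we have λ = λ' - Δλ

First calculate the Compton shift:
Δλ = λ_C(1 - cos θ)
Δλ = 2.4263 × (1 - cos(31°))
Δλ = 2.4263 × 0.1428
Δλ = 0.3466 pm

Initial wavelength:
λ = λ' - Δλ
λ = 8.2466 - 0.3466
λ = 7.9000 pm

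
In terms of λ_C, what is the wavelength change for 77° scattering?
0.7750 λ_C

The Compton shift formula is:
Δλ = λ_C(1 - cos θ)

Dividing both sides by λ_C:
Δλ/λ_C = 1 - cos θ

For θ = 77°:
Δλ/λ_C = 1 - cos(77°)
Δλ/λ_C = 1 - 0.2250
Δλ/λ_C = 0.7750

This means the shift is 0.7750 × λ_C = 1.8805 pm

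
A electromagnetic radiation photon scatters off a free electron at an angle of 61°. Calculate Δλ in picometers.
1.2500 pm

Using the Compton scattering formula:
Δλ = λ_C(1 - cos θ)

where λ_C = h/(m_e·c) ≈ 2.4263 pm is the Compton wavelength of an electron.

For θ = 61°:
cos(61°) = 0.4848
1 - cos(61°) = 0.5152

Δλ = 2.4263 × 0.5152
Δλ = 1.2500 pm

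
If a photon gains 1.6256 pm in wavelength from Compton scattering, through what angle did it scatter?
70.73°

From the Compton formula Δλ = λ_C(1 - cos θ), we can solve for θ:

cos θ = 1 - Δλ/λ_C

Given:
- Δλ = 1.6256 pm
- λ_C = h/(m_e·c) ≈ 2.42631024 pm

cos θ = 1 - 1.6256/2.42631024
cos θ = 1 - 0.669989
cos θ = 0.330011

θ = arccos(0.330011)
θ = 70.73°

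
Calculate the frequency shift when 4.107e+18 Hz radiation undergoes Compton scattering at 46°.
4.126e+16 Hz (decrease)

Convert frequency to wavelength (c = 299792458 m/s):
λ₀ = c/f₀ = 299792458/4.107e+18 = 7.2995485e-11 m = 72.9955 pm

Calculate Compton shift:
Δλ = λ_C(1 - cos(46°)) = 0.7409 pm

Final wavelength:
λ' = λ₀ + Δλ = 72.9955 + 0.7409 = 73.7363 pm

Final frequency:
f' = c/λ' = 299792458/7.3736339e-11 = 4.0657356e+18 Hz

Frequency shift (decrease):
Δf = f₀ - f' = 4.107e+18 - 4.0657356e+18 = 4.126e+16 Hz

(Intermediate values are shown rounded; full precision is carried through to the final answer.)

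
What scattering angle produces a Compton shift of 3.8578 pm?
126.16°

From the Compton formula Δλ = λ_C(1 - cos θ), we can solve for θ:

cos θ = 1 - Δλ/λ_C

Given:
- Δλ = 3.8578 pm
- λ_C = h/(m_e·c) ≈ 2.42631024 pm

cos θ = 1 - 3.8578/2.42631024
cos θ = 1 - 1.589986
cos θ = -0.589986

θ = arccos(-0.589986)
θ = 126.16°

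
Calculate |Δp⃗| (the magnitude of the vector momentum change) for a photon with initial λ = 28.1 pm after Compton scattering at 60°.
2.3108e-23 kg·m/s

Photon momentum magnitude is p = h/λ.

Initial momentum:
p₀ = h/λ = 6.6261e-34/2.8100e-11 = 2.3580e-23 kg·m/s

After scattering:
λ' = λ + Δλ = 28.1 + 1.2132 = 29.3132 pm
p' = h/λ' = 6.6261e-34/2.9313e-11 = 2.2604e-23 kg·m/s

Momentum is a vector; the scattered photon's direction makes angle θ = 60° with the incident direction. The magnitude of the vector change Δp⃗ = p⃗₀ − p⃗' is found from the law of cosines:
|Δp⃗|² = p₀² + p'² − 2p₀p'cos θ
|Δp⃗|² = (2.3580e-23)² + (2.2604e-23)² − 2·2.3580e-23·2.2604e-23·cos(60°)
|Δp⃗| = 2.3108e-23 kg·m/s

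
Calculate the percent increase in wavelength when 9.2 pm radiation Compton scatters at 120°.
39.5594%

Calculate the Compton shift:
Δλ = λ_C(1 - cos(120°))
Δλ = 2.4263 × (1 - cos(120°))
Δλ = 2.4263 × 1.5000
Δλ = 3.6395 pm

Percentage change:
(Δλ/λ₀) × 100 = (3.6395/9.2) × 100
= 39.5594%

(Intermediate values are shown rounded; full precision is carried through to the final answer.)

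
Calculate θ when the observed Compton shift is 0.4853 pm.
36.87°

From the Compton formula Δλ = λ_C(1 - cos θ), we can solve for θ:

cos θ = 1 - Δλ/λ_C

Given:
- Δλ = 0.4853 pm
- λ_C = h/(m_e·c) ≈ 2.42631024 pm

cos θ = 1 - 0.4853/2.42631024
cos θ = 1 - 0.200016
cos θ = 0.799984

θ = arccos(0.799984)
θ = 36.87°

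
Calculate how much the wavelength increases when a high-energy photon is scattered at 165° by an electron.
4.7699 pm

Using the Compton scattering formula:
Δλ = λ_C(1 - cos θ)

where λ_C = h/(m_e·c) ≈ 2.4263 pm is the Compton wavelength of an electron.

For θ = 165°:
cos(165°) = -0.9659
1 - cos(165°) = 1.9659

Δλ = 2.4263 × 1.9659
Δλ = 4.7699 pm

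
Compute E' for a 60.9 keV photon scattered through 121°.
51.5857 keV

First convert energy to wavelength:
λ = hc/E, with hc ≈ 1239.842 keV·pm (i.e. 1239.842 eV·nm)

For E = 60.9 keV = 60900 eV:
λ = 1239.842 keV·pm / 60.9 keV
λ = 20.3587 pm

Calculate the Compton shift:
Δλ = λ_C(1 - cos(121°)) = 2.4263 × 1.5150
Δλ = 3.6760 pm

Final wavelength:
λ' = 20.3587 + 3.6760 = 24.0346 pm

Final energy:
E' = hc/λ' = 1239.842 / 24.0346 = 51.5857 keV

(Intermediate values are shown rounded; full precision is carried through to the final answer.)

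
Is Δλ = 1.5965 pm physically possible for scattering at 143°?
No, inconsistent

Calculate the expected shift for θ = 143°:

Δλ_expected = λ_C(1 - cos(143°))
Δλ_expected = 2.4263 × (1 - cos(143°))
Δλ_expected = 2.4263 × 1.7986
Δλ_expected = 4.3640 pm

Given shift: 1.5965 pm
Expected shift: 4.3640 pm
Difference: 2.7676 pm

The values do not match. The given shift corresponds to θ ≈ 70.0°, not 143°.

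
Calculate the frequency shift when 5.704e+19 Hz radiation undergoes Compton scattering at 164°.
2.710e+19 Hz (decrease)

Convert frequency to wavelength (c = 299792458 m/s):
λ₀ = c/f₀ = 299792458/5.704e+19 = 5.2558285e-12 m = 5.2558 pm

Calculate Compton shift:
Δλ = λ_C(1 - cos(164°)) = 4.7586 pm

Final wavelength:
λ' = λ₀ + Δλ = 5.2558 + 4.7586 = 10.0145 pm

Final frequency:
f' = c/λ' = 299792458/1.0014458e-11 = 2.9935965e+19 Hz

Frequency shift (decrease):
Δf = f₀ - f' = 5.704e+19 - 2.9935965e+19 = 2.710e+19 Hz

(Intermediate values are shown rounded; full precision is carried through to the final answer.)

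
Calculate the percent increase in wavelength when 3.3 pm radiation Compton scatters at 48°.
24.3270%

Calculate the Compton shift:
Δλ = λ_C(1 - cos(48°))
Δλ = 2.4263 × (1 - cos(48°))
Δλ = 2.4263 × 0.3309
Δλ = 0.8028 pm

Percentage change:
(Δλ/λ₀) × 100 = (0.8028/3.3) × 100
= 24.3270%

(Intermediate values are shown rounded; full precision is carried through to the final answer.)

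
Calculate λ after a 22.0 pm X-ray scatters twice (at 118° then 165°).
30.3353 pm

Apply Compton shift twice:

First scattering at θ₁ = 118°:
Δλ₁ = λ_C(1 - cos(118°))
Δλ₁ = 2.4263 × 1.4695
Δλ₁ = 3.5654 pm

After first scattering:
λ₁ = 22.0 + 3.5654 = 25.5654 pm

Second scattering at θ₂ = 165°:
Δλ₂ = λ_C(1 - cos(165°))
Δλ₂ = 2.4263 × 1.9659
Δλ₂ = 4.7699 pm

Final wavelength:
λ₂ = 25.5654 + 4.7699 = 30.3353 pm

Total shift: Δλ_total = 3.5654 + 4.7699 = 8.3353 pm

(Intermediate values are shown rounded; full precision is carried through to the final answer.)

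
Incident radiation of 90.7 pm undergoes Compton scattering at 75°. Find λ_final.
92.4983 pm

Using the Compton scattering formula:
λ' = λ + Δλ = λ + λ_C(1 - cos θ)

Given:
- Initial wavelength λ = 90.7 pm
- Scattering angle θ = 75°
- Compton wavelength λ_C ≈ 2.4263 pm

Calculate the shift:
Δλ = 2.4263 × (1 - cos(75°))
Δλ = 2.4263 × 0.7412
Δλ = 1.7983 pm

Final wavelength:
λ' = 90.7 + 1.7983 = 92.4983 pm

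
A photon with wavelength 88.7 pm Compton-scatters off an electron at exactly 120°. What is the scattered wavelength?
92.3395 pm

Using the Compton formula: λ' = λ + λ_C(1 − cos θ)

For θ = 120°, cos θ = -1/2 (exact) = -0.5000, so:
1 − cos 120° = 1 − (-1/2) = 1.5000

Δλ = λ_C × 1.5000 = 2.4263 × 1.5000 = 3.6395 pm

λ' = 88.7 + 3.6395 = 92.3395 pm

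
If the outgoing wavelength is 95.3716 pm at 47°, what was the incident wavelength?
94.6000 pm

From λ' = λ + Δλ, we have λ = λ' - Δλ

First calculate the Compton shift:
Δλ = λ_C(1 - cos θ)
Δλ = 2.4263 × (1 - cos(47°))
Δλ = 2.4263 × 0.3180
Δλ = 0.7716 pm

Initial wavelength:
λ = λ' - Δλ
λ = 95.3716 - 0.7716
λ = 94.6000 pm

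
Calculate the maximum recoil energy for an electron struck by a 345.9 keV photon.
198.9473 keV

Maximum energy transfer occurs at θ = 180° (backscattering).

Initial photon: E₀ = 345.9 keV → λ₀ = 3.5844 pm

Maximum Compton shift (at 180°):
Δλ_max = 2λ_C = 2 × 2.4263 = 4.8526 pm

Final wavelength:
λ' = 3.5844 + 4.8526 = 8.4370 pm

Minimum photon energy (maximum energy to electron):
E'_min = hc/λ' = 146.9527 keV

Maximum electron kinetic energy:
K_max = E₀ - E'_min = 345.9000 - 146.9527 = 198.9473 keV

(Intermediate values are shown rounded; full precision is carried through to the final answer.)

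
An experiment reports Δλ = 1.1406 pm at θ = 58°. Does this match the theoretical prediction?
Yes, consistent

Calculate the expected shift for θ = 58°:

Δλ_expected = λ_C(1 - cos(58°))
Δλ_expected = 2.4263 × (1 - cos(58°))
Δλ_expected = 2.4263 × 0.4701
Δλ_expected = 1.1406 pm

Given shift: 1.1406 pm
Expected shift: 1.1406 pm
Difference: 0.0000 pm

The values match. This is consistent with Compton scattering at the stated angle.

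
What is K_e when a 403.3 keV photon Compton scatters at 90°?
177.8968 keV

By energy conservation: K_e = E_initial - E_final

First find the scattered photon energy:
Initial wavelength: λ = hc/E = 3.0742 pm
Compton shift: Δλ = λ_C(1 - cos(90°)) = 2.4263 pm
Final wavelength: λ' = 3.0742 + 2.4263 = 5.5006 pm
Final photon energy: E' = hc/λ' = 225.4032 keV

Electron kinetic energy:
K_e = E - E' = 403.3000 - 225.4032 = 177.8968 keV

(Intermediate values are shown rounded; full precision is carried through to the final answer.)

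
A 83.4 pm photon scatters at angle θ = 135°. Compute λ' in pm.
87.5420 pm

Using the Compton scattering formula:
λ' = λ + Δλ = λ + λ_C(1 - cos θ)

Given:
- Initial wavelength λ = 83.4 pm
- Scattering angle θ = 135°
- Compton wavelength λ_C ≈ 2.4263 pm

Calculate the shift:
Δλ = 2.4263 × (1 - cos(135°))
Δλ = 2.4263 × 1.7071
Δλ = 4.1420 pm

Final wavelength:
λ' = 83.4 + 4.1420 = 87.5420 pm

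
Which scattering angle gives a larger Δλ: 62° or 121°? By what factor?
121° produces the larger shift by a factor of 2.856

Calculate both shifts using Δλ = λ_C(1 - cos θ):

For θ₁ = 62°:
Δλ₁ = 2.4263 × (1 - cos(62°))
Δλ₁ = 2.4263 × 0.5305
Δλ₁ = 1.2872 pm

For θ₂ = 121°:
Δλ₂ = 2.4263 × (1 - cos(121°))
Δλ₂ = 2.4263 × 1.5150
Δλ₂ = 3.6760 pm

The 121° angle produces the larger shift.
Ratio: 3.6760/1.2872 = 2.856

(Intermediate values are shown rounded; full precision is carried through to the final answer.)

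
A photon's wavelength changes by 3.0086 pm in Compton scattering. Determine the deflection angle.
103.89°

From the Compton formula Δλ = λ_C(1 - cos θ), we can solve for θ:

cos θ = 1 - Δλ/λ_C

Given:
- Δλ = 3.0086 pm
- λ_C = h/(m_e·c) ≈ 2.42631024 pm

cos θ = 1 - 3.0086/2.42631024
cos θ = 1 - 1.239990
cos θ = -0.239990

θ = arccos(-0.239990)
θ = 103.89°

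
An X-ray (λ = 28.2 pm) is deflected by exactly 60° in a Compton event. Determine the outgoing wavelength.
29.4132 pm

Using the Compton formula: λ' = λ + λ_C(1 − cos θ)

For θ = 60°, cos θ = 1/2 (exact) = 0.5000, so:
1 − cos 60° = 1 − (1/2) = 0.5000

Δλ = λ_C × 0.5000 = 2.4263 × 0.5000 = 1.2132 pm

λ' = 28.2 + 1.2132 = 29.4132 pm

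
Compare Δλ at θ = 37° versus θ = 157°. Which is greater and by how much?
157° produces the larger shift by a factor of 9.537

Calculate both shifts using Δλ = λ_C(1 - cos θ):

For θ₁ = 37°:
Δλ₁ = 2.4263 × (1 - cos(37°))
Δλ₁ = 2.4263 × 0.2014
Δλ₁ = 0.4886 pm

For θ₂ = 157°:
Δλ₂ = 2.4263 × (1 - cos(157°))
Δλ₂ = 2.4263 × 1.9205
Δλ₂ = 4.6597 pm

The 157° angle produces the larger shift.
Ratio: 4.6597/0.4886 = 9.537

(Intermediate values are shown rounded; full precision is carried through to the final answer.)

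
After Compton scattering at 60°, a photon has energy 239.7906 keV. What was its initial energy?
313.2999 keV

Convert final energy to wavelength (hc ≈ 1239.842 keV·pm):
λ' = hc/E' = 1239.842 / 239.7906 = 5.1705 pm

Calculate the Compton shift:
Δλ = λ_C(1 - cos(60°))
Δλ = 2.4263 × (1 - cos(60°))
Δλ = 1.2132 pm

Initial wavelength:
λ = λ' - Δλ = 5.1705 - 1.2132 = 3.9574 pm

Initial energy:
E = hc/λ = 1239.842 / 3.9574 = 313.2999 keV

(Intermediate values are shown rounded; full precision is carried through to the final answer.)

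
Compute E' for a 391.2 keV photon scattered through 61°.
280.5490 keV

First convert energy to wavelength:
λ = hc/E, with hc ≈ 1239.842 keV·pm (i.e. 1239.842 eV·nm)

For E = 391.2 keV = 391200 eV:
λ = 1239.842 keV·pm / 391.2 keV
λ = 3.1693 pm

Calculate the Compton shift:
Δλ = λ_C(1 - cos(61°)) = 2.4263 × 0.5152
Δλ = 1.2500 pm

Final wavelength:
λ' = 3.1693 + 1.2500 = 4.4193 pm

Final energy:
E' = hc/λ' = 1239.842 / 4.4193 = 280.5490 keV

(Intermediate values are shown rounded; full precision is carried through to the final answer.)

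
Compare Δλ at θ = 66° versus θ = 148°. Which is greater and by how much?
148° produces the larger shift by a factor of 3.115

Calculate both shifts using Δλ = λ_C(1 - cos θ):

For θ₁ = 66°:
Δλ₁ = 2.4263 × (1 - cos(66°))
Δλ₁ = 2.4263 × 0.5933
Δλ₁ = 1.4394 pm

For θ₂ = 148°:
Δλ₂ = 2.4263 × (1 - cos(148°))
Δλ₂ = 2.4263 × 1.8480
Δλ₂ = 4.4839 pm

The 148° angle produces the larger shift.
Ratio: 4.4839/1.4394 = 3.115

(Intermediate values are shown rounded; full precision is carried through to the final answer.)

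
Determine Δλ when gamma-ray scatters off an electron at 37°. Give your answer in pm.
0.4886 pm

Using the Compton scattering formula:
Δλ = λ_C(1 - cos θ)

where λ_C = h/(m_e·c) ≈ 2.4263 pm is the Compton wavelength of an electron.

For θ = 37°:
cos(37°) = 0.7986
1 - cos(37°) = 0.2014

Δλ = 2.4263 × 0.2014
Δλ = 0.4886 pm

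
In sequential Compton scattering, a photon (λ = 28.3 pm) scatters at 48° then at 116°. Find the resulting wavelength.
32.5927 pm

Apply Compton shift twice:

First scattering at θ₁ = 48°:
Δλ₁ = λ_C(1 - cos(48°))
Δλ₁ = 2.4263 × 0.3309
Δλ₁ = 0.8028 pm

After first scattering:
λ₁ = 28.3 + 0.8028 = 29.1028 pm

Second scattering at θ₂ = 116°:
Δλ₂ = λ_C(1 - cos(116°))
Δλ₂ = 2.4263 × 1.4384
Δλ₂ = 3.4899 pm

Final wavelength:
λ₂ = 29.1028 + 3.4899 = 32.5927 pm

Total shift: Δλ_total = 0.8028 + 3.4899 = 4.2927 pm

(Intermediate values are shown rounded; full precision is carried through to the final answer.)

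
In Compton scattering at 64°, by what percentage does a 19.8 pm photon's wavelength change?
6.8823%

Calculate the Compton shift:
Δλ = λ_C(1 - cos(64°))
Δλ = 2.4263 × (1 - cos(64°))
Δλ = 2.4263 × 0.5616
Δλ = 1.3627 pm

Percentage change:
(Δλ/λ₀) × 100 = (1.3627/19.8) × 100
= 6.8823%

(Intermediate values are shown rounded; full precision is carried through to the final answer.)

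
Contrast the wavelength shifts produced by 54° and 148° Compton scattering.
148° produces the larger shift by a factor of 4.483

Calculate both shifts using Δλ = λ_C(1 - cos θ):

For θ₁ = 54°:
Δλ₁ = 2.4263 × (1 - cos(54°))
Δλ₁ = 2.4263 × 0.4122
Δλ₁ = 1.0002 pm

For θ₂ = 148°:
Δλ₂ = 2.4263 × (1 - cos(148°))
Δλ₂ = 2.4263 × 1.8480
Δλ₂ = 4.4839 pm

The 148° angle produces the larger shift.
Ratio: 4.4839/1.0002 = 4.483

(Intermediate values are shown rounded; full precision is carried through to the final answer.)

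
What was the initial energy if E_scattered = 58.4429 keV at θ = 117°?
70.1000 keV

Convert final energy to wavelength (hc ≈ 1239.842 keV·pm):
λ' = hc/E' = 1239.842 / 58.4429 = 21.2146 pm

Calculate the Compton shift:
Δλ = λ_C(1 - cos(117°))
Δλ = 2.4263 × (1 - cos(117°))
Δλ = 3.5278 pm

Initial wavelength:
λ = λ' - Δλ = 21.2146 - 3.5278 = 17.6868 pm

Initial energy:
E = hc/λ = 1239.842 / 17.6868 = 70.1000 keV

(Intermediate values are shown rounded; full precision is carried through to the final answer.)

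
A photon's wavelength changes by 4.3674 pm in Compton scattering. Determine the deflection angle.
143.13°

From the Compton formula Δλ = λ_C(1 - cos θ), we can solve for θ:

cos θ = 1 - Δλ/λ_C

Given:
- Δλ = 4.3674 pm
- λ_C = h/(m_e·c) ≈ 2.42631024 pm

cos θ = 1 - 4.3674/2.42631024
cos θ = 1 - 1.800017
cos θ = -0.800017

θ = arccos(-0.800017)
θ = 143.13°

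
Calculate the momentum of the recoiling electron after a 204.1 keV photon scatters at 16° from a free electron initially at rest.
3.0175e-23 kg·m/s

The electron is initially at rest, so by conservation of momentum:
p⃗_e = p⃗₀ − p⃗'  (incident photon momentum minus scattered photon momentum)

Photon momentum magnitudes (p = h/λ = E/c):
λ₀ = hc/E₀ = 6.0747 pm → p₀ = h/λ₀ = 1.0908e-22 kg·m/s
Δλ = λ_C(1 − cos 16°) = 0.0940 pm
λ' = 6.1687 pm → p' = h/λ' = 1.0741e-22 kg·m/s

The scattered photon makes angle θ = 16° with the incident direction, so by the law of cosines:
|p⃗_e|² = p₀² + p'² − 2p₀p'cos θ
|p⃗_e|² = (1.0908e-22)² + (1.0741e-22)² − 2·1.0908e-22·1.0741e-22·cos(16°)
|p⃗_e| = 3.0175e-23 kg·m/s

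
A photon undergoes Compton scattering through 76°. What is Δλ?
1.8393 pm

Using the Compton scattering formula:
Δλ = λ_C(1 - cos θ)

where λ_C = h/(m_e·c) ≈ 2.4263 pm is the Compton wavelength of an electron.

For θ = 76°:
cos(76°) = 0.2419
1 - cos(76°) = 0.7581

Δλ = 2.4263 × 0.7581
Δλ = 1.8393 pm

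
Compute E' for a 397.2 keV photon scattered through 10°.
392.5642 keV

First convert energy to wavelength:
λ = hc/E, with hc ≈ 1239.842 keV·pm (i.e. 1239.842 eV·nm)

For E = 397.2 keV = 397200 eV:
λ = 1239.842 keV·pm / 397.2 keV
λ = 3.1215 pm

Calculate the Compton shift:
Δλ = λ_C(1 - cos(10°)) = 2.4263 × 0.0152
Δλ = 0.0369 pm

Final wavelength:
λ' = 3.1215 + 0.0369 = 3.1583 pm

Final energy:
E' = hc/λ' = 1239.842 / 3.1583 = 392.5642 keV

(Intermediate values are shown rounded; full precision is carried through to the final answer.)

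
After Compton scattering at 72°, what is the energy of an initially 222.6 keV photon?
171.0986 keV

First convert energy to wavelength:
λ = hc/E, with hc ≈ 1239.842 keV·pm (i.e. 1239.842 eV·nm)

For E = 222.6 keV = 222600 eV:
λ = 1239.842 keV·pm / 222.6 keV
λ = 5.5698 pm

Calculate the Compton shift:
Δλ = λ_C(1 - cos(72°)) = 2.4263 × 0.6910
Δλ = 1.6765 pm

Final wavelength:
λ' = 5.5698 + 1.6765 = 7.2464 pm

Final energy:
E' = hc/λ' = 1239.842 / 7.2464 = 171.0986 keV

(Intermediate values are shown rounded; full precision is carried through to the final answer.)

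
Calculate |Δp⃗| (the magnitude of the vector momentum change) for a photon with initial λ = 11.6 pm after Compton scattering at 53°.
4.9173e-23 kg·m/s

Photon momentum magnitude is p = h/λ.

Initial momentum:
p₀ = h/λ = 6.6261e-34/1.1600e-11 = 5.7121e-23 kg·m/s

After scattering:
λ' = λ + Δλ = 11.6 + 0.9661 = 12.5661 pm
p' = h/λ' = 6.6261e-34/1.2566e-11 = 5.2730e-23 kg·m/s

Momentum is a vector; the scattered photon's direction makes angle θ = 53° with the incident direction. The magnitude of the vector change Δp⃗ = p⃗₀ − p⃗' is found from the law of cosines:
|Δp⃗|² = p₀² + p'² − 2p₀p'cos θ
|Δp⃗|² = (5.7121e-23)² + (5.2730e-23)² − 2·5.7121e-23·5.2730e-23·cos(53°)
|Δp⃗| = 4.9173e-23 kg·m/s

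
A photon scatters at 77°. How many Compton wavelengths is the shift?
0.7750 λ_C

The Compton shift formula is:
Δλ = λ_C(1 - cos θ)

Dividing both sides by λ_C:
Δλ/λ_C = 1 - cos θ

For θ = 77°:
Δλ/λ_C = 1 - cos(77°)
Δλ/λ_C = 1 - 0.2250
Δλ/λ_C = 0.7750

This means the shift is 0.7750 × λ_C = 1.8805 pm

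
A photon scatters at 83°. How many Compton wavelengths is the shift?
0.8781 λ_C

The Compton shift formula is:
Δλ = λ_C(1 - cos θ)

Dividing both sides by λ_C:
Δλ/λ_C = 1 - cos θ

For θ = 83°:
Δλ/λ_C = 1 - cos(83°)
Δλ/λ_C = 1 - 0.1219
Δλ/λ_C = 0.8781

This means the shift is 0.8781 × λ_C = 2.1306 pm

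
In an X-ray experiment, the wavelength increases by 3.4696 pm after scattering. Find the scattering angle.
115.47°

From the Compton formula Δλ = λ_C(1 - cos θ), we can solve for θ:

cos θ = 1 - Δλ/λ_C

Given:
- Δλ = 3.4696 pm
- λ_C = h/(m_e·c) ≈ 2.42631024 pm

cos θ = 1 - 3.4696/2.42631024
cos θ = 1 - 1.429990
cos θ = -0.429990

θ = arccos(-0.429990)
θ = 115.47°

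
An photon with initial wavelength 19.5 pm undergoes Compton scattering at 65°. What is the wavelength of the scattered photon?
20.9009 pm

Using the Compton scattering formula:
λ' = λ + Δλ = λ + λ_C(1 - cos θ)

Given:
- Initial wavelength λ = 19.5 pm
- Scattering angle θ = 65°
- Compton wavelength λ_C ≈ 2.4263 pm

Calculate the shift:
Δλ = 2.4263 × (1 - cos(65°))
Δλ = 2.4263 × 0.5774
Δλ = 1.4009 pm

Final wavelength:
λ' = 19.5 + 1.4009 = 20.9009 pm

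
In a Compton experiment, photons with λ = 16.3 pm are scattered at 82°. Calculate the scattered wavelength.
18.3886 pm

Using the Compton scattering formula:
λ' = λ + Δλ = λ + λ_C(1 - cos θ)

Given:
- Initial wavelength λ = 16.3 pm
- Scattering angle θ = 82°
- Compton wavelength λ_C ≈ 2.4263 pm

Calculate the shift:
Δλ = 2.4263 × (1 - cos(82°))
Δλ = 2.4263 × 0.8608
Δλ = 2.0886 pm

Final wavelength:
λ' = 16.3 + 2.0886 = 18.3886 pm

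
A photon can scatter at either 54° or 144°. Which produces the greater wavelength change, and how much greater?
144° produces the larger shift by a factor of 4.389

Calculate both shifts using Δλ = λ_C(1 - cos θ):

For θ₁ = 54°:
Δλ₁ = 2.4263 × (1 - cos(54°))
Δλ₁ = 2.4263 × 0.4122
Δλ₁ = 1.0002 pm

For θ₂ = 144°:
Δλ₂ = 2.4263 × (1 - cos(144°))
Δλ₂ = 2.4263 × 1.8090
Δλ₂ = 4.3892 pm

The 144° angle produces the larger shift.
Ratio: 4.3892/1.0002 = 4.389

(Intermediate values are shown rounded; full precision is carried through to the final answer.)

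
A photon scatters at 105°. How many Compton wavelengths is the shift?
1.2588 λ_C

The Compton shift formula is:
Δλ = λ_C(1 - cos θ)

Dividing both sides by λ_C:
Δλ/λ_C = 1 - cos θ

For θ = 105°:
Δλ/λ_C = 1 - cos(105°)
Δλ/λ_C = 1 - -0.2588
Δλ/λ_C = 1.2588

This means the shift is 1.2588 × λ_C = 3.0543 pm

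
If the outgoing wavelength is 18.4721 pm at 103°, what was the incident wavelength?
15.5000 pm

From λ' = λ + Δλ, we have λ = λ' - Δλ

First calculate the Compton shift:
Δλ = λ_C(1 - cos θ)
Δλ = 2.4263 × (1 - cos(103°))
Δλ = 2.4263 × 1.2250
Δλ = 2.9721 pm

Initial wavelength:
λ = λ' - Δλ
λ = 18.4721 - 2.9721
λ = 15.5000 pm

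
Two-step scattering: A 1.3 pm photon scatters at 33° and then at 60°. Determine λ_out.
2.9046 pm

Apply Compton shift twice:

First scattering at θ₁ = 33°:
Δλ₁ = λ_C(1 - cos(33°))
Δλ₁ = 2.4263 × 0.1613
Δλ₁ = 0.3914 pm

After first scattering:
λ₁ = 1.3 + 0.3914 = 1.6914 pm

Second scattering at θ₂ = 60°:
Δλ₂ = λ_C(1 - cos(60°))
Δλ₂ = 2.4263 × 0.5000
Δλ₂ = 1.2132 pm

Final wavelength:
λ₂ = 1.6914 + 1.2132 = 2.9046 pm

Total shift: Δλ_total = 0.3914 + 1.2132 = 1.6046 pm

(Intermediate values are shown rounded; full precision is carried through to the final answer.)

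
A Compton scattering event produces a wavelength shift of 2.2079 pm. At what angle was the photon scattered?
84.84°

From the Compton formula Δλ = λ_C(1 - cos θ), we can solve for θ:

cos θ = 1 - Δλ/λ_C

Given:
- Δλ = 2.2079 pm
- λ_C = h/(m_e·c) ≈ 2.42631024 pm

cos θ = 1 - 2.2079/2.42631024
cos θ = 1 - 0.909983
cos θ = 0.090017

θ = arccos(0.090017)
θ = 84.84°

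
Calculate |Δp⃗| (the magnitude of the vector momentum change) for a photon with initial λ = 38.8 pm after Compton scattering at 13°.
3.8635e-24 kg·m/s

Photon momentum magnitude is p = h/λ.

Initial momentum:
p₀ = h/λ = 6.6261e-34/3.8800e-11 = 1.7078e-23 kg·m/s

After scattering:
λ' = λ + Δλ = 38.8 + 0.0622 = 38.8622 pm
p' = h/λ' = 6.6261e-34/3.8862e-11 = 1.7050e-23 kg·m/s

Momentum is a vector; the scattered photon's direction makes angle θ = 13° with the incident direction. The magnitude of the vector change Δp⃗ = p⃗₀ − p⃗' is found from the law of cosines:
|Δp⃗|² = p₀² + p'² − 2p₀p'cos θ
|Δp⃗|² = (1.7078e-23)² + (1.7050e-23)² − 2·1.7078e-23·1.7050e-23·cos(13°)
|Δp⃗| = 3.8635e-24 kg·m/s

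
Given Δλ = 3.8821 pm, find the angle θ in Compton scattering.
126.87°

From the Compton formula Δλ = λ_C(1 - cos θ), we can solve for θ:

cos θ = 1 - Δλ/λ_C

Given:
- Δλ = 3.8821 pm
- λ_C = h/(m_e·c) ≈ 2.42631024 pm

cos θ = 1 - 3.8821/2.42631024
cos θ = 1 - 1.600001
cos θ = -0.600001

θ = arccos(-0.600001)
θ = 126.87°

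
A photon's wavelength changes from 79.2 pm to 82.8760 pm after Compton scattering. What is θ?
121.00°

First find the wavelength shift:
Δλ = λ' - λ = 82.8760 - 79.2 = 3.6760 pm

Using Δλ = λ_C(1 - cos θ), with λ_C = h/(m_e·c) ≈ 2.42631024 pm:
cos θ = 1 - Δλ/λ_C
cos θ = 1 - 3.6760/2.42631024
cos θ = -0.515058

θ = arccos(-0.515058)
θ = 121.00°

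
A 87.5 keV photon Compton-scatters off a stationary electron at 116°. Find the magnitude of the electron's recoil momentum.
7.1644e-23 kg·m/s

The electron is initially at rest, so by conservation of momentum:
p⃗_e = p⃗₀ − p⃗'  (incident photon momentum minus scattered photon momentum)

Photon momentum magnitudes (p = h/λ = E/c):
λ₀ = hc/E₀ = 14.1696 pm → p₀ = h/λ₀ = 4.6763e-23 kg·m/s
Δλ = λ_C(1 − cos 116°) = 3.4899 pm
λ' = 17.6596 pm → p' = h/λ' = 3.7521e-23 kg·m/s

The scattered photon makes angle θ = 116° with the incident direction, so by the law of cosines:
|p⃗_e|² = p₀² + p'² − 2p₀p'cos θ
|p⃗_e|² = (4.6763e-23)² + (3.7521e-23)² − 2·4.6763e-23·3.7521e-23·cos(116°)
|p⃗_e| = 7.1644e-23 kg·m/s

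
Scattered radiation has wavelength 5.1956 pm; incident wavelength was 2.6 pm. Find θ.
94.00°

First find the wavelength shift:
Δλ = λ' - λ = 5.1956 - 2.6 = 2.5956 pm

Using Δλ = λ_C(1 - cos θ), with λ_C = h/(m_e·c) ≈ 2.42631024 pm:
cos θ = 1 - Δλ/λ_C
cos θ = 1 - 2.5956/2.42631024
cos θ = -0.069773

θ = arccos(-0.069773)
θ = 94.00°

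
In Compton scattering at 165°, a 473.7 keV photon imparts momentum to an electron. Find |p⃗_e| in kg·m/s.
3.4059e-22 kg·m/s

The electron is initially at rest, so by conservation of momentum:
p⃗_e = p⃗₀ − p⃗'  (incident photon momentum minus scattered photon momentum)

Photon momentum magnitudes (p = h/λ = E/c):
λ₀ = hc/E₀ = 2.6174 pm → p₀ = h/λ₀ = 2.5316e-22 kg·m/s
Δλ = λ_C(1 − cos 165°) = 4.7699 pm
λ' = 7.3873 pm → p' = h/λ' = 8.9695e-23 kg·m/s

The scattered photon makes angle θ = 165° with the incident direction, so by the law of cosines:
|p⃗_e|² = p₀² + p'² − 2p₀p'cos θ
|p⃗_e|² = (2.5316e-22)² + (8.9695e-23)² − 2·2.5316e-22·8.9695e-23·cos(165°)
|p⃗_e| = 3.4059e-22 kg·m/s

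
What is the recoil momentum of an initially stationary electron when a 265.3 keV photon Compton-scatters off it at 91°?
1.7079e-22 kg·m/s

The electron is initially at rest, so by conservation of momentum:
p⃗_e = p⃗₀ − p⃗'  (incident photon momentum minus scattered photon momentum)

Photon momentum magnitudes (p = h/λ = E/c):
λ₀ = hc/E₀ = 4.6734 pm → p₀ = h/λ₀ = 1.4178e-22 kg·m/s
Δλ = λ_C(1 − cos 91°) = 2.4687 pm
λ' = 7.1420 pm → p' = h/λ' = 9.2776e-23 kg·m/s

The scattered photon makes angle θ = 91° with the incident direction, so by the law of cosines:
|p⃗_e|² = p₀² + p'² − 2p₀p'cos θ
|p⃗_e|² = (1.4178e-22)² + (9.2776e-23)² − 2·1.4178e-22·9.2776e-23·cos(91°)
|p⃗_e| = 1.7079e-22 kg·m/s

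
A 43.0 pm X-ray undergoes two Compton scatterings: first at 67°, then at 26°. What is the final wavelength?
44.7238 pm

Apply Compton shift twice:

First scattering at θ₁ = 67°:
Δλ₁ = λ_C(1 - cos(67°))
Δλ₁ = 2.4263 × 0.6093
Δλ₁ = 1.4783 pm

After first scattering:
λ₁ = 43.0 + 1.4783 = 44.4783 pm

Second scattering at θ₂ = 26°:
Δλ₂ = λ_C(1 - cos(26°))
Δλ₂ = 2.4263 × 0.1012
Δλ₂ = 0.2456 pm

Final wavelength:
λ₂ = 44.4783 + 0.2456 = 44.7238 pm

Total shift: Δλ_total = 1.4783 + 0.2456 = 1.7238 pm

(Intermediate values are shown rounded; full precision is carried through to the final answer.)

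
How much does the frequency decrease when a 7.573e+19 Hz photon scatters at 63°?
1.899e+19 Hz (decrease)

Convert frequency to wavelength (c = 299792458 m/s):
λ₀ = c/f₀ = 299792458/7.573e+19 = 3.9587014e-12 m = 3.9587 pm

Calculate Compton shift:
Δλ = λ_C(1 - cos(63°)) = 1.3248 pm

Final wavelength:
λ' = λ₀ + Δλ = 3.9587 + 1.3248 = 5.2835 pm

Final frequency:
f' = c/λ' = 299792458/5.2834899e-12 = 5.6741371e+19 Hz

Frequency shift (decrease):
Δf = f₀ - f' = 7.573e+19 - 5.6741371e+19 = 1.899e+19 Hz

(Intermediate values are shown rounded; full precision is carried through to the final answer.)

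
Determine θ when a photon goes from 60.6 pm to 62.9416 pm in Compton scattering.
88.00°

First find the wavelength shift:
Δλ = λ' - λ = 62.9416 - 60.6 = 2.3416 pm

Using Δλ = λ_C(1 - cos θ), with λ_C = h/(m_e·c) ≈ 2.42631024 pm:
cos θ = 1 - Δλ/λ_C
cos θ = 1 - 2.3416/2.42631024
cos θ = 0.034913

θ = arccos(0.034913)
θ = 88.00°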